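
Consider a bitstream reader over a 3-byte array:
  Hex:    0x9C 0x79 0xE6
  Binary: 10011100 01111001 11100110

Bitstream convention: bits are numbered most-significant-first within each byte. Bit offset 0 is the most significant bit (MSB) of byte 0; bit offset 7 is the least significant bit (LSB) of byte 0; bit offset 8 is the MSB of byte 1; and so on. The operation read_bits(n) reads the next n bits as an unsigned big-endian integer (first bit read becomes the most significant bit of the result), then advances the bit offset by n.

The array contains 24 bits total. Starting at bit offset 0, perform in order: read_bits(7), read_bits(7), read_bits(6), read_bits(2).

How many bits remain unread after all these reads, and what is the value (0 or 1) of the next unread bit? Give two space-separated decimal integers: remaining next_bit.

Answer: 2 1

Derivation:
Read 1: bits[0:7] width=7 -> value=78 (bin 1001110); offset now 7 = byte 0 bit 7; 17 bits remain
Read 2: bits[7:14] width=7 -> value=30 (bin 0011110); offset now 14 = byte 1 bit 6; 10 bits remain
Read 3: bits[14:20] width=6 -> value=30 (bin 011110); offset now 20 = byte 2 bit 4; 4 bits remain
Read 4: bits[20:22] width=2 -> value=1 (bin 01); offset now 22 = byte 2 bit 6; 2 bits remain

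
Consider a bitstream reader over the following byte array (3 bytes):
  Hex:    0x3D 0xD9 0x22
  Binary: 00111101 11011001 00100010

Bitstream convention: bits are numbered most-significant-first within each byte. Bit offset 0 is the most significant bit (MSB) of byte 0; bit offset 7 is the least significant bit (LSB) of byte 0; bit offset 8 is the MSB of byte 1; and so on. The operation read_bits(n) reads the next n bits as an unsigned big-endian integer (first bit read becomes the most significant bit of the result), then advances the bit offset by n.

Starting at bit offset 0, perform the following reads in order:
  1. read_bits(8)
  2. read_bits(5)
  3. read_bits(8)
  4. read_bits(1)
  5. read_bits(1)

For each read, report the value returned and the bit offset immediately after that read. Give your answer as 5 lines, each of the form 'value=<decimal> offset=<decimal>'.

Read 1: bits[0:8] width=8 -> value=61 (bin 00111101); offset now 8 = byte 1 bit 0; 16 bits remain
Read 2: bits[8:13] width=5 -> value=27 (bin 11011); offset now 13 = byte 1 bit 5; 11 bits remain
Read 3: bits[13:21] width=8 -> value=36 (bin 00100100); offset now 21 = byte 2 bit 5; 3 bits remain
Read 4: bits[21:22] width=1 -> value=0 (bin 0); offset now 22 = byte 2 bit 6; 2 bits remain
Read 5: bits[22:23] width=1 -> value=1 (bin 1); offset now 23 = byte 2 bit 7; 1 bits remain

Answer: value=61 offset=8
value=27 offset=13
value=36 offset=21
value=0 offset=22
value=1 offset=23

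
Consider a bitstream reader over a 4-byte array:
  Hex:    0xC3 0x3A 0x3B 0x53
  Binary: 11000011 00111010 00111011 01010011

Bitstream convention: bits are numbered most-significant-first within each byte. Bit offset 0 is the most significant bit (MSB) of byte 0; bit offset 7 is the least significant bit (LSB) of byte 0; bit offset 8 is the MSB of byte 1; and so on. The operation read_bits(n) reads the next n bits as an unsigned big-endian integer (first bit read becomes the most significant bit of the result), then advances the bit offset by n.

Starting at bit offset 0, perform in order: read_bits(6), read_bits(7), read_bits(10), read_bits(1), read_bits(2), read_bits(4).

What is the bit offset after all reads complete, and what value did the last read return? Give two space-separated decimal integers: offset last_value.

Answer: 30 4

Derivation:
Read 1: bits[0:6] width=6 -> value=48 (bin 110000); offset now 6 = byte 0 bit 6; 26 bits remain
Read 2: bits[6:13] width=7 -> value=103 (bin 1100111); offset now 13 = byte 1 bit 5; 19 bits remain
Read 3: bits[13:23] width=10 -> value=285 (bin 0100011101); offset now 23 = byte 2 bit 7; 9 bits remain
Read 4: bits[23:24] width=1 -> value=1 (bin 1); offset now 24 = byte 3 bit 0; 8 bits remain
Read 5: bits[24:26] width=2 -> value=1 (bin 01); offset now 26 = byte 3 bit 2; 6 bits remain
Read 6: bits[26:30] width=4 -> value=4 (bin 0100); offset now 30 = byte 3 bit 6; 2 bits remain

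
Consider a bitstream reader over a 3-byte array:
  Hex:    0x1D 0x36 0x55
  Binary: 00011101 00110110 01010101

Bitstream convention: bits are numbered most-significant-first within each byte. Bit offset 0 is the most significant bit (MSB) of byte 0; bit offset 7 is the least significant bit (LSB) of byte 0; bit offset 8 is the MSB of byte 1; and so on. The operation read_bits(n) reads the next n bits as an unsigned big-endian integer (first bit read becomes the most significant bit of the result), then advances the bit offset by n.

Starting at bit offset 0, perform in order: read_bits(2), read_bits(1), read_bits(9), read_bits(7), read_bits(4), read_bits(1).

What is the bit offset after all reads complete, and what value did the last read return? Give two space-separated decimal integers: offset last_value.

Answer: 24 1

Derivation:
Read 1: bits[0:2] width=2 -> value=0 (bin 00); offset now 2 = byte 0 bit 2; 22 bits remain
Read 2: bits[2:3] width=1 -> value=0 (bin 0); offset now 3 = byte 0 bit 3; 21 bits remain
Read 3: bits[3:12] width=9 -> value=467 (bin 111010011); offset now 12 = byte 1 bit 4; 12 bits remain
Read 4: bits[12:19] width=7 -> value=50 (bin 0110010); offset now 19 = byte 2 bit 3; 5 bits remain
Read 5: bits[19:23] width=4 -> value=10 (bin 1010); offset now 23 = byte 2 bit 7; 1 bits remain
Read 6: bits[23:24] width=1 -> value=1 (bin 1); offset now 24 = byte 3 bit 0; 0 bits remain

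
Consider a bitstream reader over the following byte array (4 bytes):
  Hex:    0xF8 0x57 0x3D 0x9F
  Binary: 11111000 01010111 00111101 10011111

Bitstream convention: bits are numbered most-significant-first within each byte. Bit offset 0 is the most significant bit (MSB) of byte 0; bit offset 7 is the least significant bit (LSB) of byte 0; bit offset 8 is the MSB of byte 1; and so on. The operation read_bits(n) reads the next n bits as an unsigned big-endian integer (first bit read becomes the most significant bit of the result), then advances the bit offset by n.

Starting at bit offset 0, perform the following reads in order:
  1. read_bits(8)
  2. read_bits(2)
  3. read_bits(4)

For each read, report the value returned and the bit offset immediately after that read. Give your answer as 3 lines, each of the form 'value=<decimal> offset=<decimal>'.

Read 1: bits[0:8] width=8 -> value=248 (bin 11111000); offset now 8 = byte 1 bit 0; 24 bits remain
Read 2: bits[8:10] width=2 -> value=1 (bin 01); offset now 10 = byte 1 bit 2; 22 bits remain
Read 3: bits[10:14] width=4 -> value=5 (bin 0101); offset now 14 = byte 1 bit 6; 18 bits remain

Answer: value=248 offset=8
value=1 offset=10
value=5 offset=14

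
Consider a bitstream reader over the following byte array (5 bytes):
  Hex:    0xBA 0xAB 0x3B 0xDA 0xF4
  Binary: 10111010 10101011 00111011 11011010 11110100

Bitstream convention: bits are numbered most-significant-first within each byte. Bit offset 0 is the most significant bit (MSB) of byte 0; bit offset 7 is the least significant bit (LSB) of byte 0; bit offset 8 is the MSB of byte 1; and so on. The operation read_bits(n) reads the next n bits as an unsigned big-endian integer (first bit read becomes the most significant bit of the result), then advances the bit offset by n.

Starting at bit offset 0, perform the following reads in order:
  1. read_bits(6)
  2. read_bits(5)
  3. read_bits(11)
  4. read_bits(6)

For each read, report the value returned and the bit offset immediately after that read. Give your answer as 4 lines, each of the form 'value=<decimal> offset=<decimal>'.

Answer: value=46 offset=6
value=21 offset=11
value=718 offset=22
value=61 offset=28

Derivation:
Read 1: bits[0:6] width=6 -> value=46 (bin 101110); offset now 6 = byte 0 bit 6; 34 bits remain
Read 2: bits[6:11] width=5 -> value=21 (bin 10101); offset now 11 = byte 1 bit 3; 29 bits remain
Read 3: bits[11:22] width=11 -> value=718 (bin 01011001110); offset now 22 = byte 2 bit 6; 18 bits remain
Read 4: bits[22:28] width=6 -> value=61 (bin 111101); offset now 28 = byte 3 bit 4; 12 bits remain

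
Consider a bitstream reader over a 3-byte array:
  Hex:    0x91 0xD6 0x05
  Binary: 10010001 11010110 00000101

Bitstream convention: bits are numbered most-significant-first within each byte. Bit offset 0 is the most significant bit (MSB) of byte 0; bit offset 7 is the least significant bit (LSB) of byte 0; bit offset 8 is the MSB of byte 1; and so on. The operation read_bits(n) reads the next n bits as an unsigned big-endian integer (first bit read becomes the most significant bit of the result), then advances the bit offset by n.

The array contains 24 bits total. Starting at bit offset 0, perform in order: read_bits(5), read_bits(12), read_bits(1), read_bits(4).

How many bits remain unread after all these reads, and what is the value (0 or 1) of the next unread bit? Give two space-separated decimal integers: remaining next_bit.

Answer: 2 0

Derivation:
Read 1: bits[0:5] width=5 -> value=18 (bin 10010); offset now 5 = byte 0 bit 5; 19 bits remain
Read 2: bits[5:17] width=12 -> value=940 (bin 001110101100); offset now 17 = byte 2 bit 1; 7 bits remain
Read 3: bits[17:18] width=1 -> value=0 (bin 0); offset now 18 = byte 2 bit 2; 6 bits remain
Read 4: bits[18:22] width=4 -> value=1 (bin 0001); offset now 22 = byte 2 bit 6; 2 bits remain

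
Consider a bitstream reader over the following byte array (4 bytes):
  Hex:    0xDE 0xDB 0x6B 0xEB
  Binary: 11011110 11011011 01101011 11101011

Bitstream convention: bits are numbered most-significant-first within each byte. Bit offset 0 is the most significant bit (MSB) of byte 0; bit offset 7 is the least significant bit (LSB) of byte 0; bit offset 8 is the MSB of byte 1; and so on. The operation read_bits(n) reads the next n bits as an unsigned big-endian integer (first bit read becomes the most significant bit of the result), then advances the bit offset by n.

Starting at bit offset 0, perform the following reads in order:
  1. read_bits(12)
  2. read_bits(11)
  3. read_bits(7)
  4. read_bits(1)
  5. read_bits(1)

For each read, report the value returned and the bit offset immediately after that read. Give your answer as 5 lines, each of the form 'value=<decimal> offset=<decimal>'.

Answer: value=3565 offset=12
value=1461 offset=23
value=122 offset=30
value=1 offset=31
value=1 offset=32

Derivation:
Read 1: bits[0:12] width=12 -> value=3565 (bin 110111101101); offset now 12 = byte 1 bit 4; 20 bits remain
Read 2: bits[12:23] width=11 -> value=1461 (bin 10110110101); offset now 23 = byte 2 bit 7; 9 bits remain
Read 3: bits[23:30] width=7 -> value=122 (bin 1111010); offset now 30 = byte 3 bit 6; 2 bits remain
Read 4: bits[30:31] width=1 -> value=1 (bin 1); offset now 31 = byte 3 bit 7; 1 bits remain
Read 5: bits[31:32] width=1 -> value=1 (bin 1); offset now 32 = byte 4 bit 0; 0 bits remain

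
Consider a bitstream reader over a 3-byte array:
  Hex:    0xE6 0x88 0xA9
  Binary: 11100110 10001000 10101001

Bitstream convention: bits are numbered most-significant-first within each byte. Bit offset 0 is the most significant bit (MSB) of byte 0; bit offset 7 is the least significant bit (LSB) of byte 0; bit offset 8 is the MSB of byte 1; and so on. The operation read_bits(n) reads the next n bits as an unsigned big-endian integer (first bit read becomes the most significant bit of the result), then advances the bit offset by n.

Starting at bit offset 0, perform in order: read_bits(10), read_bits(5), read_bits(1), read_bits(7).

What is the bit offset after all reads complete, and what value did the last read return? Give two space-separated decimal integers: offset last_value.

Answer: 23 84

Derivation:
Read 1: bits[0:10] width=10 -> value=922 (bin 1110011010); offset now 10 = byte 1 bit 2; 14 bits remain
Read 2: bits[10:15] width=5 -> value=4 (bin 00100); offset now 15 = byte 1 bit 7; 9 bits remain
Read 3: bits[15:16] width=1 -> value=0 (bin 0); offset now 16 = byte 2 bit 0; 8 bits remain
Read 4: bits[16:23] width=7 -> value=84 (bin 1010100); offset now 23 = byte 2 bit 7; 1 bits remain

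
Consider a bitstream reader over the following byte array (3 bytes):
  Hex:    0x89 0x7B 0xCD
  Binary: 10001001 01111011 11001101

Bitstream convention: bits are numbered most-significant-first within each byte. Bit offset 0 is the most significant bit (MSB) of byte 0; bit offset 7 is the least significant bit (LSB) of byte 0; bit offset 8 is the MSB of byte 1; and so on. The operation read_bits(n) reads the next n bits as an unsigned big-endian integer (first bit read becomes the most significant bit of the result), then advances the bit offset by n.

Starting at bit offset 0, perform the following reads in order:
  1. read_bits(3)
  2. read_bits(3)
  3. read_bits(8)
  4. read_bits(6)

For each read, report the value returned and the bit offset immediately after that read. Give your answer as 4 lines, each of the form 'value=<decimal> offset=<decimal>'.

Answer: value=4 offset=3
value=2 offset=6
value=94 offset=14
value=60 offset=20

Derivation:
Read 1: bits[0:3] width=3 -> value=4 (bin 100); offset now 3 = byte 0 bit 3; 21 bits remain
Read 2: bits[3:6] width=3 -> value=2 (bin 010); offset now 6 = byte 0 bit 6; 18 bits remain
Read 3: bits[6:14] width=8 -> value=94 (bin 01011110); offset now 14 = byte 1 bit 6; 10 bits remain
Read 4: bits[14:20] width=6 -> value=60 (bin 111100); offset now 20 = byte 2 bit 4; 4 bits remain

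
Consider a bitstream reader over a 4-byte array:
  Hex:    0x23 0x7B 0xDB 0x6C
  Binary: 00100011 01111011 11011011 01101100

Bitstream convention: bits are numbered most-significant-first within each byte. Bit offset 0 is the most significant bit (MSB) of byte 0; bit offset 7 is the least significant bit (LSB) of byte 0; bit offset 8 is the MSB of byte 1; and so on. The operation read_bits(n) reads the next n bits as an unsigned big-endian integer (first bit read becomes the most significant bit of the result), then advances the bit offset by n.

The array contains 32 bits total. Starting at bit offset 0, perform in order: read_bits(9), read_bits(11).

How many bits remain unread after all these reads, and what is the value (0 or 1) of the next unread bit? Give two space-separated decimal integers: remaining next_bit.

Answer: 12 1

Derivation:
Read 1: bits[0:9] width=9 -> value=70 (bin 001000110); offset now 9 = byte 1 bit 1; 23 bits remain
Read 2: bits[9:20] width=11 -> value=1981 (bin 11110111101); offset now 20 = byte 2 bit 4; 12 bits remain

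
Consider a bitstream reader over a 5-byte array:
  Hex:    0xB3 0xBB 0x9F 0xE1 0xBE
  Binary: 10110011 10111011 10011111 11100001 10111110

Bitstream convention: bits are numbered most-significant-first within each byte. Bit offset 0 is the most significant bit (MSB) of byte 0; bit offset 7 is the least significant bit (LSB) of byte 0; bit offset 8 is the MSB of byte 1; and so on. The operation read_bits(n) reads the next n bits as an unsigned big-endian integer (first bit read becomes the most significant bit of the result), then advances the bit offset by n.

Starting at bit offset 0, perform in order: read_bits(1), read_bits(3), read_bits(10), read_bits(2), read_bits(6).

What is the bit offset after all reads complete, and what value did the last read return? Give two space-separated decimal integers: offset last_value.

Read 1: bits[0:1] width=1 -> value=1 (bin 1); offset now 1 = byte 0 bit 1; 39 bits remain
Read 2: bits[1:4] width=3 -> value=3 (bin 011); offset now 4 = byte 0 bit 4; 36 bits remain
Read 3: bits[4:14] width=10 -> value=238 (bin 0011101110); offset now 14 = byte 1 bit 6; 26 bits remain
Read 4: bits[14:16] width=2 -> value=3 (bin 11); offset now 16 = byte 2 bit 0; 24 bits remain
Read 5: bits[16:22] width=6 -> value=39 (bin 100111); offset now 22 = byte 2 bit 6; 18 bits remain

Answer: 22 39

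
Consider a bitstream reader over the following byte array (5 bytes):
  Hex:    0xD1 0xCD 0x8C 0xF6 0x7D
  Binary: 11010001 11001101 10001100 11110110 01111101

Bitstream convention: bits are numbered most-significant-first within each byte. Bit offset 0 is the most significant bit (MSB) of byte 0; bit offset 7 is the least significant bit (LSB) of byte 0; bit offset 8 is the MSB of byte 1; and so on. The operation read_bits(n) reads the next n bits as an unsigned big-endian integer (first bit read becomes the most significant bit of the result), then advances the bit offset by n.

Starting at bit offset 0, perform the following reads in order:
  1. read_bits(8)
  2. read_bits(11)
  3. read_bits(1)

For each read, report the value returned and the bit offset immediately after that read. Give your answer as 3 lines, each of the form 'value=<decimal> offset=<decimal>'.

Read 1: bits[0:8] width=8 -> value=209 (bin 11010001); offset now 8 = byte 1 bit 0; 32 bits remain
Read 2: bits[8:19] width=11 -> value=1644 (bin 11001101100); offset now 19 = byte 2 bit 3; 21 bits remain
Read 3: bits[19:20] width=1 -> value=0 (bin 0); offset now 20 = byte 2 bit 4; 20 bits remain

Answer: value=209 offset=8
value=1644 offset=19
value=0 offset=20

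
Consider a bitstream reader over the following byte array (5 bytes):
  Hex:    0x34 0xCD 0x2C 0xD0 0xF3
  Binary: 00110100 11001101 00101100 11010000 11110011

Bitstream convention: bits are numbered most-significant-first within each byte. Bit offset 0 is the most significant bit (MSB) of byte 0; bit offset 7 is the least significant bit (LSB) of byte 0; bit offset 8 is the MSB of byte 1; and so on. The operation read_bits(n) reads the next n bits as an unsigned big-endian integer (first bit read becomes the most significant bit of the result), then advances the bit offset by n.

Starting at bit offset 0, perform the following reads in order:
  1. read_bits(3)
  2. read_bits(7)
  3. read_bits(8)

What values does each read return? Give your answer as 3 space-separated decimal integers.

Answer: 1 83 52

Derivation:
Read 1: bits[0:3] width=3 -> value=1 (bin 001); offset now 3 = byte 0 bit 3; 37 bits remain
Read 2: bits[3:10] width=7 -> value=83 (bin 1010011); offset now 10 = byte 1 bit 2; 30 bits remain
Read 3: bits[10:18] width=8 -> value=52 (bin 00110100); offset now 18 = byte 2 bit 2; 22 bits remain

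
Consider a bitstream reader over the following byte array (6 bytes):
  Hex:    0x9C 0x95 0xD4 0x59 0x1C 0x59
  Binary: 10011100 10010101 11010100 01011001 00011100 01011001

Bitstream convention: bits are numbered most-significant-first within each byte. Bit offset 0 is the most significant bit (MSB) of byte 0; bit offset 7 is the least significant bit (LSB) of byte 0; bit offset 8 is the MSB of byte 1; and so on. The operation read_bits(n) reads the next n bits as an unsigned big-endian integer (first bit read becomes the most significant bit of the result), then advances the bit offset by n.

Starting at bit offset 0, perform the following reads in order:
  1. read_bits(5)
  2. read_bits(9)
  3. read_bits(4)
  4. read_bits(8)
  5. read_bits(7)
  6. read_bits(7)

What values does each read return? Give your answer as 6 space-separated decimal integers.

Answer: 19 293 7 81 50 28

Derivation:
Read 1: bits[0:5] width=5 -> value=19 (bin 10011); offset now 5 = byte 0 bit 5; 43 bits remain
Read 2: bits[5:14] width=9 -> value=293 (bin 100100101); offset now 14 = byte 1 bit 6; 34 bits remain
Read 3: bits[14:18] width=4 -> value=7 (bin 0111); offset now 18 = byte 2 bit 2; 30 bits remain
Read 4: bits[18:26] width=8 -> value=81 (bin 01010001); offset now 26 = byte 3 bit 2; 22 bits remain
Read 5: bits[26:33] width=7 -> value=50 (bin 0110010); offset now 33 = byte 4 bit 1; 15 bits remain
Read 6: bits[33:40] width=7 -> value=28 (bin 0011100); offset now 40 = byte 5 bit 0; 8 bits remain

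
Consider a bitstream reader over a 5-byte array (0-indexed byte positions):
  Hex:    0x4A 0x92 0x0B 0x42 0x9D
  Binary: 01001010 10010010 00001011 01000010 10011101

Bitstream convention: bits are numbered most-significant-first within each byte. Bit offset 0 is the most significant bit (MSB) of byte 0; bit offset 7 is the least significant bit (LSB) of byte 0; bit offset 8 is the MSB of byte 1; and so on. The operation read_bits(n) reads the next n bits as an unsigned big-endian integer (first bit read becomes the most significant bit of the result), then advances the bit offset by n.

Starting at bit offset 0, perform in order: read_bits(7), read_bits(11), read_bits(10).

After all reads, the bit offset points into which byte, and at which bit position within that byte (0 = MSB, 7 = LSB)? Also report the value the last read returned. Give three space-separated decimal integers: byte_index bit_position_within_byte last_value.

Read 1: bits[0:7] width=7 -> value=37 (bin 0100101); offset now 7 = byte 0 bit 7; 33 bits remain
Read 2: bits[7:18] width=11 -> value=584 (bin 01001001000); offset now 18 = byte 2 bit 2; 22 bits remain
Read 3: bits[18:28] width=10 -> value=180 (bin 0010110100); offset now 28 = byte 3 bit 4; 12 bits remain

Answer: 3 4 180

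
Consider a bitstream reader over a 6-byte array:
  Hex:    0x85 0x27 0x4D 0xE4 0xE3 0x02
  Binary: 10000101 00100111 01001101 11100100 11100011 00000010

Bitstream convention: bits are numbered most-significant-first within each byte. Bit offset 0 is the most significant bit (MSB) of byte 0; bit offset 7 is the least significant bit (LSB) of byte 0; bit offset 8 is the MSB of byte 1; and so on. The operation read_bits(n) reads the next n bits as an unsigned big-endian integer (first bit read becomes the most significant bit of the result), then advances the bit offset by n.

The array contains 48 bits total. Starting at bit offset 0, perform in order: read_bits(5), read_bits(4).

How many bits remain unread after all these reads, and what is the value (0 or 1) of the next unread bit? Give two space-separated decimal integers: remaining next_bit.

Answer: 39 0

Derivation:
Read 1: bits[0:5] width=5 -> value=16 (bin 10000); offset now 5 = byte 0 bit 5; 43 bits remain
Read 2: bits[5:9] width=4 -> value=10 (bin 1010); offset now 9 = byte 1 bit 1; 39 bits remain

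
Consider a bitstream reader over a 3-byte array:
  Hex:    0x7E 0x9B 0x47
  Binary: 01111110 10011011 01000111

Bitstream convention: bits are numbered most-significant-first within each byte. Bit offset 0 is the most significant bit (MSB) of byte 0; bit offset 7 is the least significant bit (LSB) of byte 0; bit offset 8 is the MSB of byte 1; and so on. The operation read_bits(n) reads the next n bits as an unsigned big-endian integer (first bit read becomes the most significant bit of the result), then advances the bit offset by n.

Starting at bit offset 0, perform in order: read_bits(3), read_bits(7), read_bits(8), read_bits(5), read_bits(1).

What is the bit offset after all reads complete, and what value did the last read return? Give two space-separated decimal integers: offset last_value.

Answer: 24 1

Derivation:
Read 1: bits[0:3] width=3 -> value=3 (bin 011); offset now 3 = byte 0 bit 3; 21 bits remain
Read 2: bits[3:10] width=7 -> value=122 (bin 1111010); offset now 10 = byte 1 bit 2; 14 bits remain
Read 3: bits[10:18] width=8 -> value=109 (bin 01101101); offset now 18 = byte 2 bit 2; 6 bits remain
Read 4: bits[18:23] width=5 -> value=3 (bin 00011); offset now 23 = byte 2 bit 7; 1 bits remain
Read 5: bits[23:24] width=1 -> value=1 (bin 1); offset now 24 = byte 3 bit 0; 0 bits remain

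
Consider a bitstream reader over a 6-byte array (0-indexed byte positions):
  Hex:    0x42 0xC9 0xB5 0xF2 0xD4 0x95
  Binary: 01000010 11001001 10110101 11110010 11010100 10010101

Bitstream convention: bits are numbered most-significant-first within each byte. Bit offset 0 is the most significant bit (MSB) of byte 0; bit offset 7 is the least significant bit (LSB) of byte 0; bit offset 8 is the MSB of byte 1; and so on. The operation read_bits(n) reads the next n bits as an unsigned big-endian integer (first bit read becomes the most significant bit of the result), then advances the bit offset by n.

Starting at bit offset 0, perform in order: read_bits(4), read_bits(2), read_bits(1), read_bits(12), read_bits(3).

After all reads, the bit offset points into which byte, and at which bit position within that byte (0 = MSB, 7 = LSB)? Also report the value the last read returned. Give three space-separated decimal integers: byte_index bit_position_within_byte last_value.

Read 1: bits[0:4] width=4 -> value=4 (bin 0100); offset now 4 = byte 0 bit 4; 44 bits remain
Read 2: bits[4:6] width=2 -> value=0 (bin 00); offset now 6 = byte 0 bit 6; 42 bits remain
Read 3: bits[6:7] width=1 -> value=1 (bin 1); offset now 7 = byte 0 bit 7; 41 bits remain
Read 4: bits[7:19] width=12 -> value=1613 (bin 011001001101); offset now 19 = byte 2 bit 3; 29 bits remain
Read 5: bits[19:22] width=3 -> value=5 (bin 101); offset now 22 = byte 2 bit 6; 26 bits remain

Answer: 2 6 5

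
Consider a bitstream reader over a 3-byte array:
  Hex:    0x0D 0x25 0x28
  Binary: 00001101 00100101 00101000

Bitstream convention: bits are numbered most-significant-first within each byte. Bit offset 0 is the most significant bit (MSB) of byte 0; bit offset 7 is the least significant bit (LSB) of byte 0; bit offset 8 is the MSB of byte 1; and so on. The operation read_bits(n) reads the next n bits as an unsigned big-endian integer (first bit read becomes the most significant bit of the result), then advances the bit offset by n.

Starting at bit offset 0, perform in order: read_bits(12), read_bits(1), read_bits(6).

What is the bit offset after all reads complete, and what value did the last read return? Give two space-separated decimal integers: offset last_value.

Read 1: bits[0:12] width=12 -> value=210 (bin 000011010010); offset now 12 = byte 1 bit 4; 12 bits remain
Read 2: bits[12:13] width=1 -> value=0 (bin 0); offset now 13 = byte 1 bit 5; 11 bits remain
Read 3: bits[13:19] width=6 -> value=41 (bin 101001); offset now 19 = byte 2 bit 3; 5 bits remain

Answer: 19 41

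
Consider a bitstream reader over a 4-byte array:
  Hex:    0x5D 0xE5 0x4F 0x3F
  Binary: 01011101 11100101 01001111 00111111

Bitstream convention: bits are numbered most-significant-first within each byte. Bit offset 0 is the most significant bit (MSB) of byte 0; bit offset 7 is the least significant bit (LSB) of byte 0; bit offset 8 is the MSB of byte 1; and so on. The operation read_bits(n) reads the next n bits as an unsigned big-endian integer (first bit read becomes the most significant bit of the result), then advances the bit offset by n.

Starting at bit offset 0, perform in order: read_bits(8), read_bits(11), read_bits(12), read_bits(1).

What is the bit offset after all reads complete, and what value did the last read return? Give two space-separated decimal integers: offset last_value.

Read 1: bits[0:8] width=8 -> value=93 (bin 01011101); offset now 8 = byte 1 bit 0; 24 bits remain
Read 2: bits[8:19] width=11 -> value=1834 (bin 11100101010); offset now 19 = byte 2 bit 3; 13 bits remain
Read 3: bits[19:31] width=12 -> value=1951 (bin 011110011111); offset now 31 = byte 3 bit 7; 1 bits remain
Read 4: bits[31:32] width=1 -> value=1 (bin 1); offset now 32 = byte 4 bit 0; 0 bits remain

Answer: 32 1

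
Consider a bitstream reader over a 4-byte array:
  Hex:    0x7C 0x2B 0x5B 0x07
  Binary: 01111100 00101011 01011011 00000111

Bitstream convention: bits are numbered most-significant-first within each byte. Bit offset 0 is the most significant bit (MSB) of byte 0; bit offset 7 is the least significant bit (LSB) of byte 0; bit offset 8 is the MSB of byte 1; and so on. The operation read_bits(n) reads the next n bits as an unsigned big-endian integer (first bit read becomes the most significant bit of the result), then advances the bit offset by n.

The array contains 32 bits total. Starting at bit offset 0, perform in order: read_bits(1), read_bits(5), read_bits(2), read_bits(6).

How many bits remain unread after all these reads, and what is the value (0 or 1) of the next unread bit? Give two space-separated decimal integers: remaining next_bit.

Read 1: bits[0:1] width=1 -> value=0 (bin 0); offset now 1 = byte 0 bit 1; 31 bits remain
Read 2: bits[1:6] width=5 -> value=31 (bin 11111); offset now 6 = byte 0 bit 6; 26 bits remain
Read 3: bits[6:8] width=2 -> value=0 (bin 00); offset now 8 = byte 1 bit 0; 24 bits remain
Read 4: bits[8:14] width=6 -> value=10 (bin 001010); offset now 14 = byte 1 bit 6; 18 bits remain

Answer: 18 1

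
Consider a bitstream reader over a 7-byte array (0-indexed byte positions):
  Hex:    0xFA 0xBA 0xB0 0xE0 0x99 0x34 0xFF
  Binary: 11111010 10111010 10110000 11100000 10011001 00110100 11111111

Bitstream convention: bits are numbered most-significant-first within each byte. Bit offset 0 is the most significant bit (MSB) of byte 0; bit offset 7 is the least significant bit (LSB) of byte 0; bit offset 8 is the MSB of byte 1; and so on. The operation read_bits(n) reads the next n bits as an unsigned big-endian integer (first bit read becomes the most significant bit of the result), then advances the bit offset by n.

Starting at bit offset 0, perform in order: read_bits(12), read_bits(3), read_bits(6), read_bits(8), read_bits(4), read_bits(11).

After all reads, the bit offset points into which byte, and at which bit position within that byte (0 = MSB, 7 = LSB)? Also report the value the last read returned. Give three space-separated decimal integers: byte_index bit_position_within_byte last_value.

Answer: 5 4 403

Derivation:
Read 1: bits[0:12] width=12 -> value=4011 (bin 111110101011); offset now 12 = byte 1 bit 4; 44 bits remain
Read 2: bits[12:15] width=3 -> value=5 (bin 101); offset now 15 = byte 1 bit 7; 41 bits remain
Read 3: bits[15:21] width=6 -> value=22 (bin 010110); offset now 21 = byte 2 bit 5; 35 bits remain
Read 4: bits[21:29] width=8 -> value=28 (bin 00011100); offset now 29 = byte 3 bit 5; 27 bits remain
Read 5: bits[29:33] width=4 -> value=1 (bin 0001); offset now 33 = byte 4 bit 1; 23 bits remain
Read 6: bits[33:44] width=11 -> value=403 (bin 00110010011); offset now 44 = byte 5 bit 4; 12 bits remain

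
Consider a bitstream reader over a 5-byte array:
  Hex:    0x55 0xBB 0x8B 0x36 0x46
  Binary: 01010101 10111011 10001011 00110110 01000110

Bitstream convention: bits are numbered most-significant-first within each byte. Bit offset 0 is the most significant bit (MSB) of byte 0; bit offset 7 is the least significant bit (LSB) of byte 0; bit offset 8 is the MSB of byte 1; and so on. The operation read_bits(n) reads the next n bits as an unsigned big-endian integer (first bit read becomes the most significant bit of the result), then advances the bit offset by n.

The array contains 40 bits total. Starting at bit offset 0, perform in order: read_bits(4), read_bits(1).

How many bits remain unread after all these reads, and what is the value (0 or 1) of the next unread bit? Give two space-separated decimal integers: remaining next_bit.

Answer: 35 1

Derivation:
Read 1: bits[0:4] width=4 -> value=5 (bin 0101); offset now 4 = byte 0 bit 4; 36 bits remain
Read 2: bits[4:5] width=1 -> value=0 (bin 0); offset now 5 = byte 0 bit 5; 35 bits remain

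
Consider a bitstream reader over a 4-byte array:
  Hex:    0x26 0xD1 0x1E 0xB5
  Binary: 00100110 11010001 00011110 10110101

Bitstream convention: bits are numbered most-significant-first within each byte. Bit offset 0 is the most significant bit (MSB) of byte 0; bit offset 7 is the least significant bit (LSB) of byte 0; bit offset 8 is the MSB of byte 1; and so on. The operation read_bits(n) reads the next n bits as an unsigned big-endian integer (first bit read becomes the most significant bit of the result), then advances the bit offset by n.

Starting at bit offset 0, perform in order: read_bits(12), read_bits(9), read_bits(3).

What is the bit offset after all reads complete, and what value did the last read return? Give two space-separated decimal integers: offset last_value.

Read 1: bits[0:12] width=12 -> value=621 (bin 001001101101); offset now 12 = byte 1 bit 4; 20 bits remain
Read 2: bits[12:21] width=9 -> value=35 (bin 000100011); offset now 21 = byte 2 bit 5; 11 bits remain
Read 3: bits[21:24] width=3 -> value=6 (bin 110); offset now 24 = byte 3 bit 0; 8 bits remain

Answer: 24 6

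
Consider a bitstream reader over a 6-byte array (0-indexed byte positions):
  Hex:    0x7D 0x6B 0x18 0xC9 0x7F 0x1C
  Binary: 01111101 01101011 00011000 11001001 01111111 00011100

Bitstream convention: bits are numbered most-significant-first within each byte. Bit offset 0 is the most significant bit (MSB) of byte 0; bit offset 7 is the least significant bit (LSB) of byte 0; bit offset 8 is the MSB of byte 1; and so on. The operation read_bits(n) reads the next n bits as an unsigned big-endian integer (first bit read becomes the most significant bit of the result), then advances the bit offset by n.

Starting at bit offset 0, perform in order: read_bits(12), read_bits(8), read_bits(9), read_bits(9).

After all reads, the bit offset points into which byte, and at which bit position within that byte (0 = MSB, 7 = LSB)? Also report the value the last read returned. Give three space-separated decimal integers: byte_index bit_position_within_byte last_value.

Read 1: bits[0:12] width=12 -> value=2006 (bin 011111010110); offset now 12 = byte 1 bit 4; 36 bits remain
Read 2: bits[12:20] width=8 -> value=177 (bin 10110001); offset now 20 = byte 2 bit 4; 28 bits remain
Read 3: bits[20:29] width=9 -> value=281 (bin 100011001); offset now 29 = byte 3 bit 5; 19 bits remain
Read 4: bits[29:38] width=9 -> value=95 (bin 001011111); offset now 38 = byte 4 bit 6; 10 bits remain

Answer: 4 6 95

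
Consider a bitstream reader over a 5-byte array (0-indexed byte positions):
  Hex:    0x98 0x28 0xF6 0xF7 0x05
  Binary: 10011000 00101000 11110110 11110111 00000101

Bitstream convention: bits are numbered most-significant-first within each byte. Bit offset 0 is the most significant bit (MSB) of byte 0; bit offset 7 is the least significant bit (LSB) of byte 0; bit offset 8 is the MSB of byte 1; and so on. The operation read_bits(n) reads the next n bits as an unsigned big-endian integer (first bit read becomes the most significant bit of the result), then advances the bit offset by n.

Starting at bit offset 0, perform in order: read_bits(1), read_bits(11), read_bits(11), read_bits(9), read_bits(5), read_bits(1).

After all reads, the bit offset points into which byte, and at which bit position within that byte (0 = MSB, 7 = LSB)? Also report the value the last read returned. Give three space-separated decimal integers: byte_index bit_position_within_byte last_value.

Read 1: bits[0:1] width=1 -> value=1 (bin 1); offset now 1 = byte 0 bit 1; 39 bits remain
Read 2: bits[1:12] width=11 -> value=386 (bin 00110000010); offset now 12 = byte 1 bit 4; 28 bits remain
Read 3: bits[12:23] width=11 -> value=1147 (bin 10001111011); offset now 23 = byte 2 bit 7; 17 bits remain
Read 4: bits[23:32] width=9 -> value=247 (bin 011110111); offset now 32 = byte 4 bit 0; 8 bits remain
Read 5: bits[32:37] width=5 -> value=0 (bin 00000); offset now 37 = byte 4 bit 5; 3 bits remain
Read 6: bits[37:38] width=1 -> value=1 (bin 1); offset now 38 = byte 4 bit 6; 2 bits remain

Answer: 4 6 1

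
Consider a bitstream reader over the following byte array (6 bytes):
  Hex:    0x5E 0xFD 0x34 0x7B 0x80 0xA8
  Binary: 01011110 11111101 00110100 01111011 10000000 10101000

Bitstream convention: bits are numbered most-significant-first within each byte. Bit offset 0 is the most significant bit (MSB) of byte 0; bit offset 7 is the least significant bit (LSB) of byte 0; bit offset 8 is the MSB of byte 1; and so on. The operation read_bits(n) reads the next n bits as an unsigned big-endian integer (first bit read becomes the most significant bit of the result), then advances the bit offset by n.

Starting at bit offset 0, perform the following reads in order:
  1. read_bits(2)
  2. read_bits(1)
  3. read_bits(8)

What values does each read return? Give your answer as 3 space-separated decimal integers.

Answer: 1 0 247

Derivation:
Read 1: bits[0:2] width=2 -> value=1 (bin 01); offset now 2 = byte 0 bit 2; 46 bits remain
Read 2: bits[2:3] width=1 -> value=0 (bin 0); offset now 3 = byte 0 bit 3; 45 bits remain
Read 3: bits[3:11] width=8 -> value=247 (bin 11110111); offset now 11 = byte 1 bit 3; 37 bits remain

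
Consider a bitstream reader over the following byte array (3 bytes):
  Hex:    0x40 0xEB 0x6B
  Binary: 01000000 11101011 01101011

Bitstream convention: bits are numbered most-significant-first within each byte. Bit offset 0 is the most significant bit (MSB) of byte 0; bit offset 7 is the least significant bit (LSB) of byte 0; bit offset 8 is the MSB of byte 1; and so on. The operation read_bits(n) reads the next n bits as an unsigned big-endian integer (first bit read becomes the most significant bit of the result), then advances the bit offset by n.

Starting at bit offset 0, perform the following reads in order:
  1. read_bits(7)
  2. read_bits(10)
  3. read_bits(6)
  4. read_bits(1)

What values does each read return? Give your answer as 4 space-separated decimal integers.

Read 1: bits[0:7] width=7 -> value=32 (bin 0100000); offset now 7 = byte 0 bit 7; 17 bits remain
Read 2: bits[7:17] width=10 -> value=470 (bin 0111010110); offset now 17 = byte 2 bit 1; 7 bits remain
Read 3: bits[17:23] width=6 -> value=53 (bin 110101); offset now 23 = byte 2 bit 7; 1 bits remain
Read 4: bits[23:24] width=1 -> value=1 (bin 1); offset now 24 = byte 3 bit 0; 0 bits remain

Answer: 32 470 53 1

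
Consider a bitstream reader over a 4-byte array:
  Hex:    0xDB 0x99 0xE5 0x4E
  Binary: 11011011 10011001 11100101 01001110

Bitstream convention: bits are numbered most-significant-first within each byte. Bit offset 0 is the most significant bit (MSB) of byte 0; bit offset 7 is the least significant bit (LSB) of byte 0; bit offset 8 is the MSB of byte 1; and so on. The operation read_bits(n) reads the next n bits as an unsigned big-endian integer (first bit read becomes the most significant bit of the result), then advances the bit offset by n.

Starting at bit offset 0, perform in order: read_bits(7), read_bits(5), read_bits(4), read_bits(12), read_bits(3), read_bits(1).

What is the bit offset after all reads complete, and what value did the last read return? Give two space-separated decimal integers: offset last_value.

Read 1: bits[0:7] width=7 -> value=109 (bin 1101101); offset now 7 = byte 0 bit 7; 25 bits remain
Read 2: bits[7:12] width=5 -> value=25 (bin 11001); offset now 12 = byte 1 bit 4; 20 bits remain
Read 3: bits[12:16] width=4 -> value=9 (bin 1001); offset now 16 = byte 2 bit 0; 16 bits remain
Read 4: bits[16:28] width=12 -> value=3668 (bin 111001010100); offset now 28 = byte 3 bit 4; 4 bits remain
Read 5: bits[28:31] width=3 -> value=7 (bin 111); offset now 31 = byte 3 bit 7; 1 bits remain
Read 6: bits[31:32] width=1 -> value=0 (bin 0); offset now 32 = byte 4 bit 0; 0 bits remain

Answer: 32 0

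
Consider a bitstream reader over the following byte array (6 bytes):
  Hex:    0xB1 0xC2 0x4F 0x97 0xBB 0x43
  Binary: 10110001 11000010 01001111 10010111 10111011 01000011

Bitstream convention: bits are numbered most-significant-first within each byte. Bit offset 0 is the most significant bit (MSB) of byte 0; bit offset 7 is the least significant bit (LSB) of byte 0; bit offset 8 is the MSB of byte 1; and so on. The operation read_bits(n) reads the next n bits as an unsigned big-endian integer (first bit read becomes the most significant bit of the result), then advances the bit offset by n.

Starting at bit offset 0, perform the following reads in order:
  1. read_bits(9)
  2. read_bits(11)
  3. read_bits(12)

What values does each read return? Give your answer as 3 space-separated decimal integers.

Read 1: bits[0:9] width=9 -> value=355 (bin 101100011); offset now 9 = byte 1 bit 1; 39 bits remain
Read 2: bits[9:20] width=11 -> value=1060 (bin 10000100100); offset now 20 = byte 2 bit 4; 28 bits remain
Read 3: bits[20:32] width=12 -> value=3991 (bin 111110010111); offset now 32 = byte 4 bit 0; 16 bits remain

Answer: 355 1060 3991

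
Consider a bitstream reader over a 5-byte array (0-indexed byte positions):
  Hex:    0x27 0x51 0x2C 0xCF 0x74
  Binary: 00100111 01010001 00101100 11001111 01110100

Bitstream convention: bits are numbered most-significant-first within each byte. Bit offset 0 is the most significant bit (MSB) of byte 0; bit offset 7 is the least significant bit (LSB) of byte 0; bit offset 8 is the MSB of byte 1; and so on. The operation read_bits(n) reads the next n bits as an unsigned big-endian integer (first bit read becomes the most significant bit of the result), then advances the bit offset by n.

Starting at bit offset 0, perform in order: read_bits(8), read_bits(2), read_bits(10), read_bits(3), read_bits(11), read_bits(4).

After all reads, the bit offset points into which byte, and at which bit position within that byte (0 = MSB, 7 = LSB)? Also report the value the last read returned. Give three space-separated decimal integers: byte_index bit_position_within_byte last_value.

Answer: 4 6 13

Derivation:
Read 1: bits[0:8] width=8 -> value=39 (bin 00100111); offset now 8 = byte 1 bit 0; 32 bits remain
Read 2: bits[8:10] width=2 -> value=1 (bin 01); offset now 10 = byte 1 bit 2; 30 bits remain
Read 3: bits[10:20] width=10 -> value=274 (bin 0100010010); offset now 20 = byte 2 bit 4; 20 bits remain
Read 4: bits[20:23] width=3 -> value=6 (bin 110); offset now 23 = byte 2 bit 7; 17 bits remain
Read 5: bits[23:34] width=11 -> value=829 (bin 01100111101); offset now 34 = byte 4 bit 2; 6 bits remain
Read 6: bits[34:38] width=4 -> value=13 (bin 1101); offset now 38 = byte 4 bit 6; 2 bits remain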